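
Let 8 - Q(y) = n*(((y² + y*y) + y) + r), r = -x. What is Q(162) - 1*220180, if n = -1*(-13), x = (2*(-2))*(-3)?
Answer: -904466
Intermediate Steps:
x = 12 (x = -4*(-3) = 12)
r = -12 (r = -1*12 = -12)
n = 13
Q(y) = 164 - 26*y² - 13*y (Q(y) = 8 - 13*(((y² + y*y) + y) - 12) = 8 - 13*(((y² + y²) + y) - 12) = 8 - 13*((2*y² + y) - 12) = 8 - 13*((y + 2*y²) - 12) = 8 - 13*(-12 + y + 2*y²) = 8 - (-156 + 13*y + 26*y²) = 8 + (156 - 26*y² - 13*y) = 164 - 26*y² - 13*y)
Q(162) - 1*220180 = (164 - 26*162² - 13*162) - 1*220180 = (164 - 26*26244 - 2106) - 220180 = (164 - 682344 - 2106) - 220180 = -684286 - 220180 = -904466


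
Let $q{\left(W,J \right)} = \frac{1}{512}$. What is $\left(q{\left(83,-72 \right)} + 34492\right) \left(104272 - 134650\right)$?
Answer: $- \frac{268236297045}{256} \approx -1.0478 \cdot 10^{9}$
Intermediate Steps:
$q{\left(W,J \right)} = \frac{1}{512}$
$\left(q{\left(83,-72 \right)} + 34492\right) \left(104272 - 134650\right) = \left(\frac{1}{512} + 34492\right) \left(104272 - 134650\right) = \frac{17659905 \left(104272 - 134650\right)}{512} = \frac{17659905}{512} \left(-30378\right) = - \frac{268236297045}{256}$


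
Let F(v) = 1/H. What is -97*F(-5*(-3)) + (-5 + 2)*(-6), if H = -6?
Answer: 205/6 ≈ 34.167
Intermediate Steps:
F(v) = -⅙ (F(v) = 1/(-6) = -⅙)
-97*F(-5*(-3)) + (-5 + 2)*(-6) = -97*(-⅙) + (-5 + 2)*(-6) = 97/6 - 3*(-6) = 97/6 + 18 = 205/6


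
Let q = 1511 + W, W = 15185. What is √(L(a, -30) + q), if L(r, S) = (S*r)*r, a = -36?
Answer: 2*I*√5546 ≈ 148.94*I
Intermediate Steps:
L(r, S) = S*r²
q = 16696 (q = 1511 + 15185 = 16696)
√(L(a, -30) + q) = √(-30*(-36)² + 16696) = √(-30*1296 + 16696) = √(-38880 + 16696) = √(-22184) = 2*I*√5546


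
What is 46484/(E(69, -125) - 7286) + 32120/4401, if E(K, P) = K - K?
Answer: 14725118/16032843 ≈ 0.91843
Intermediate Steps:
E(K, P) = 0
46484/(E(69, -125) - 7286) + 32120/4401 = 46484/(0 - 7286) + 32120/4401 = 46484/(-7286) + 32120*(1/4401) = 46484*(-1/7286) + 32120/4401 = -23242/3643 + 32120/4401 = 14725118/16032843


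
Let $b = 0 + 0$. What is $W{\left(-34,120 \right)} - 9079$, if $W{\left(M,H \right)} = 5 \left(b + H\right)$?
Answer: $-8479$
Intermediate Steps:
$b = 0$
$W{\left(M,H \right)} = 5 H$ ($W{\left(M,H \right)} = 5 \left(0 + H\right) = 5 H$)
$W{\left(-34,120 \right)} - 9079 = 5 \cdot 120 - 9079 = 600 - 9079 = -8479$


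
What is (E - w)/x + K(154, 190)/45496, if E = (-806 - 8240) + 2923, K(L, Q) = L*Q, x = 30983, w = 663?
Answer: 13586971/32036422 ≈ 0.42411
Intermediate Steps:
E = -6123 (E = -9046 + 2923 = -6123)
(E - w)/x + K(154, 190)/45496 = (-6123 - 1*663)/30983 + (154*190)/45496 = (-6123 - 663)*(1/30983) + 29260*(1/45496) = -6786*1/30983 + 665/1034 = -6786/30983 + 665/1034 = 13586971/32036422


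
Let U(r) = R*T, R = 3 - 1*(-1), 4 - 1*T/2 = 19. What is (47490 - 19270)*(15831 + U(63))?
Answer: 443364420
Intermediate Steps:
T = -30 (T = 8 - 2*19 = 8 - 38 = -30)
R = 4 (R = 3 + 1 = 4)
U(r) = -120 (U(r) = 4*(-30) = -120)
(47490 - 19270)*(15831 + U(63)) = (47490 - 19270)*(15831 - 120) = 28220*15711 = 443364420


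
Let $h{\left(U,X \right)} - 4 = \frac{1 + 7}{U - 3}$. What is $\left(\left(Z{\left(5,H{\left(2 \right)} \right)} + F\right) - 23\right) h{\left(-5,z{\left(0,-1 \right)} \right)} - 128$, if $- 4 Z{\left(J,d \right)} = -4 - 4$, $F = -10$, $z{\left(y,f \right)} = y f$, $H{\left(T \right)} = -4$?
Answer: $-221$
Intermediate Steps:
$z{\left(y,f \right)} = f y$
$Z{\left(J,d \right)} = 2$ ($Z{\left(J,d \right)} = - \frac{-4 - 4}{4} = \left(- \frac{1}{4}\right) \left(-8\right) = 2$)
$h{\left(U,X \right)} = 4 + \frac{8}{-3 + U}$ ($h{\left(U,X \right)} = 4 + \frac{1 + 7}{U - 3} = 4 + \frac{8}{-3 + U}$)
$\left(\left(Z{\left(5,H{\left(2 \right)} \right)} + F\right) - 23\right) h{\left(-5,z{\left(0,-1 \right)} \right)} - 128 = \left(\left(2 - 10\right) - 23\right) \frac{4 \left(-1 - 5\right)}{-3 - 5} - 128 = \left(-8 - 23\right) 4 \frac{1}{-8} \left(-6\right) - 128 = - 31 \cdot 4 \left(- \frac{1}{8}\right) \left(-6\right) - 128 = \left(-31\right) 3 - 128 = -93 - 128 = -221$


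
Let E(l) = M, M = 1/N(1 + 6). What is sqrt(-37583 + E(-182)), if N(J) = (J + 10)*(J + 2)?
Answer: 389*I*sqrt(646)/51 ≈ 193.86*I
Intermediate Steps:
N(J) = (2 + J)*(10 + J) (N(J) = (10 + J)*(2 + J) = (2 + J)*(10 + J))
M = 1/153 (M = 1/(20 + (1 + 6)**2 + 12*(1 + 6)) = 1/(20 + 7**2 + 12*7) = 1/(20 + 49 + 84) = 1/153 ≈ 0.0065359)
E(l) = 1/153
sqrt(-37583 + E(-182)) = sqrt(-37583 + 1/153) = sqrt(-5750198/153) = 389*I*sqrt(646)/51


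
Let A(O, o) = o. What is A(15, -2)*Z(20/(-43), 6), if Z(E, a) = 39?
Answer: -78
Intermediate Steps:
A(15, -2)*Z(20/(-43), 6) = -2*39 = -78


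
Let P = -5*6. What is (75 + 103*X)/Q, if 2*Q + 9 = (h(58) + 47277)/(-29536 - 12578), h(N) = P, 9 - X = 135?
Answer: 362264628/142091 ≈ 2549.5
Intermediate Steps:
X = -126 (X = 9 - 1*135 = 9 - 135 = -126)
P = -30
h(N) = -30
Q = -142091/28076 (Q = -9/2 + ((-30 + 47277)/(-29536 - 12578))/2 = -9/2 + (47247/(-42114))/2 = -9/2 + (47247*(-1/42114))/2 = -9/2 + (1/2)*(-15749/14038) = -9/2 - 15749/28076 = -142091/28076 ≈ -5.0609)
(75 + 103*X)/Q = (75 + 103*(-126))/(-142091/28076) = (75 - 12978)*(-28076/142091) = -12903*(-28076/142091) = 362264628/142091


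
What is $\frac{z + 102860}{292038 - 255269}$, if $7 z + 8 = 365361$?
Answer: $\frac{1085373}{257383} \approx 4.217$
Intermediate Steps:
$z = \frac{365353}{7}$ ($z = - \frac{8}{7} + \frac{1}{7} \cdot 365361 = - \frac{8}{7} + \frac{365361}{7} = \frac{365353}{7} \approx 52193.0$)
$\frac{z + 102860}{292038 - 255269} = \frac{\frac{365353}{7} + 102860}{292038 - 255269} = \frac{1085373}{7 \cdot 36769} = \frac{1085373}{7} \cdot \frac{1}{36769} = \frac{1085373}{257383}$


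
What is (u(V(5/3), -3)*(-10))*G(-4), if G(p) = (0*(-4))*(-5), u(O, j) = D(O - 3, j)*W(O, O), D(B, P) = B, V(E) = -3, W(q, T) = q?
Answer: 0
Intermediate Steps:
u(O, j) = O*(-3 + O) (u(O, j) = (O - 3)*O = (-3 + O)*O = O*(-3 + O))
G(p) = 0 (G(p) = 0*(-5) = 0)
(u(V(5/3), -3)*(-10))*G(-4) = (-3*(-3 - 3)*(-10))*0 = (-3*(-6)*(-10))*0 = (18*(-10))*0 = -180*0 = 0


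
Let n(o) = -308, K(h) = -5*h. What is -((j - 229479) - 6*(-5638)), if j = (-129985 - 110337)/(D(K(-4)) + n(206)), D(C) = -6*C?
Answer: 390179/2 ≈ 1.9509e+5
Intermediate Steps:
j = 1123/2 (j = (-129985 - 110337)/(-(-30)*(-4) - 308) = -240322/(-6*20 - 308) = -240322/(-120 - 308) = -240322/(-428) = -240322*(-1/428) = 1123/2 ≈ 561.50)
-((j - 229479) - 6*(-5638)) = -((1123/2 - 229479) - 6*(-5638)) = -(-457835/2 + 33828) = -1*(-390179/2) = 390179/2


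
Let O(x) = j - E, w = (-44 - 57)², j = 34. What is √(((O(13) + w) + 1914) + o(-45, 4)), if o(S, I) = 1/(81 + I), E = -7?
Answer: √87827185/85 ≈ 110.25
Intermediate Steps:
w = 10201 (w = (-101)² = 10201)
O(x) = 41 (O(x) = 34 - 1*(-7) = 34 + 7 = 41)
√(((O(13) + w) + 1914) + o(-45, 4)) = √(((41 + 10201) + 1914) + 1/(81 + 4)) = √((10242 + 1914) + 1/85) = √(12156 + 1/85) = √(1033261/85) = √87827185/85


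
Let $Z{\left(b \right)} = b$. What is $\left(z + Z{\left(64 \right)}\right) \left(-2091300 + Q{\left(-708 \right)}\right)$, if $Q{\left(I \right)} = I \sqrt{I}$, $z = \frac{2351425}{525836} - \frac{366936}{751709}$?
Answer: $- \frac{14049500321753641125}{98818913431} - \frac{9512787479368410 i \sqrt{177}}{98818913431} \approx -1.4217 \cdot 10^{8} - 1.2807 \cdot 10^{6} i$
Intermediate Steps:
$z = \frac{1574639176829}{395275653724}$ ($z = 2351425 \cdot \frac{1}{525836} - \frac{366936}{751709} = \frac{2351425}{525836} - \frac{366936}{751709} = \frac{1574639176829}{395275653724} \approx 3.9836$)
$Q{\left(I \right)} = I^{\frac{3}{2}}$
$\left(z + Z{\left(64 \right)}\right) \left(-2091300 + Q{\left(-708 \right)}\right) = \left(\frac{1574639176829}{395275653724} + 64\right) \left(-2091300 + \left(-708\right)^{\frac{3}{2}}\right) = \frac{26872281015165 \left(-2091300 - 1416 i \sqrt{177}\right)}{395275653724} = - \frac{14049500321753641125}{98818913431} - \frac{9512787479368410 i \sqrt{177}}{98818913431}$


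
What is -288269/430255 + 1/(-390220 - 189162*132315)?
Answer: -883958777498401/1319349925955166 ≈ -0.67000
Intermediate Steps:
-288269/430255 + 1/(-390220 - 189162*132315) = -288269*1/430255 + (1/132315)/(-579382) = -288269/430255 - 1/579382*1/132315 = -288269/430255 - 1/76660929330 = -883958777498401/1319349925955166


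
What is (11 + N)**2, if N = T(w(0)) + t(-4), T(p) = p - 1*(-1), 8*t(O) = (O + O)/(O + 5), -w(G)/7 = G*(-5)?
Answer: 121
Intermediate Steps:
w(G) = 35*G (w(G) = -7*G*(-5) = -(-35)*G = 35*G)
t(O) = O/(4*(5 + O)) (t(O) = ((O + O)/(O + 5))/8 = ((2*O)/(5 + O))/8 = (2*O/(5 + O))/8 = O/(4*(5 + O)))
T(p) = 1 + p (T(p) = p + 1 = 1 + p)
N = 0 (N = (1 + 35*0) + (1/4)*(-4)/(5 - 4) = (1 + 0) + (1/4)*(-4)/1 = 1 + (1/4)*(-4)*1 = 1 - 1 = 0)
(11 + N)**2 = (11 + 0)**2 = 11**2 = 121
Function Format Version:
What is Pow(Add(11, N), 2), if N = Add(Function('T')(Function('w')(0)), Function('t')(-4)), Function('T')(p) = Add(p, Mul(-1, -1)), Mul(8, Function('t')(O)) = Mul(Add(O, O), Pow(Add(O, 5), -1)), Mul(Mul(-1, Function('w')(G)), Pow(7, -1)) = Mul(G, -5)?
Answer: 121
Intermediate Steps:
Function('w')(G) = Mul(35, G) (Function('w')(G) = Mul(-7, Mul(G, -5)) = Mul(-7, Mul(-5, G)) = Mul(35, G))
Function('t')(O) = Mul(Rational(1, 4), O, Pow(Add(5, O), -1)) (Function('t')(O) = Mul(Rational(1, 8), Mul(Add(O, O), Pow(Add(O, 5), -1))) = Mul(Rational(1, 8), Mul(Mul(2, O), Pow(Add(5, O), -1))) = Mul(Rational(1, 8), Mul(2, O, Pow(Add(5, O), -1))) = Mul(Rational(1, 4), O, Pow(Add(5, O), -1)))
Function('T')(p) = Add(1, p) (Function('T')(p) = Add(p, 1) = Add(1, p))
N = 0 (N = Add(Add(1, Mul(35, 0)), Mul(Rational(1, 4), -4, Pow(Add(5, -4), -1))) = Add(Add(1, 0), Mul(Rational(1, 4), -4, Pow(1, -1))) = Add(1, Mul(Rational(1, 4), -4, 1)) = Add(1, -1) = 0)
Pow(Add(11, N), 2) = Pow(Add(11, 0), 2) = Pow(11, 2) = 121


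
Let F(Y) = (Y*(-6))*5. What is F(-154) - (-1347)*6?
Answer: 12702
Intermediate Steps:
F(Y) = -30*Y (F(Y) = -6*Y*5 = -30*Y)
F(-154) - (-1347)*6 = -30*(-154) - (-1347)*6 = 4620 - 1*(-8082) = 4620 + 8082 = 12702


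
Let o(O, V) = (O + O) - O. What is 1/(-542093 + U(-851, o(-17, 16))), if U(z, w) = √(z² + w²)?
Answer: -542093/293864096159 - √724490/293864096159 ≈ -1.8476e-6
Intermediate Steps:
o(O, V) = O (o(O, V) = 2*O - O = O)
U(z, w) = √(w² + z²)
1/(-542093 + U(-851, o(-17, 16))) = 1/(-542093 + √((-17)² + (-851)²)) = 1/(-542093 + √(289 + 724201)) = 1/(-542093 + √724490)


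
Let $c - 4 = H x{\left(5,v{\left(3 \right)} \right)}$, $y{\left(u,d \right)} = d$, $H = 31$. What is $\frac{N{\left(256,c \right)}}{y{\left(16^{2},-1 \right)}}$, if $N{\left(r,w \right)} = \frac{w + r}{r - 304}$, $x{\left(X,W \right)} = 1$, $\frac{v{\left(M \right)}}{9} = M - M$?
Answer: $\frac{97}{16} \approx 6.0625$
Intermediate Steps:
$v{\left(M \right)} = 0$ ($v{\left(M \right)} = 9 \left(M - M\right) = 9 \cdot 0 = 0$)
$c = 35$ ($c = 4 + 31 \cdot 1 = 4 + 31 = 35$)
$N{\left(r,w \right)} = \frac{r + w}{-304 + r}$
$\frac{N{\left(256,c \right)}}{y{\left(16^{2},-1 \right)}} = \frac{\frac{1}{-304 + 256} \left(256 + 35\right)}{-1} = \frac{1}{-48} \cdot 291 \left(-1\right) = \left(- \frac{1}{48}\right) 291 \left(-1\right) = \left(- \frac{97}{16}\right) \left(-1\right) = \frac{97}{16}$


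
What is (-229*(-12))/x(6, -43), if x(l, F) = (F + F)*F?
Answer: 1374/1849 ≈ 0.74310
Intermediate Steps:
x(l, F) = 2*F² (x(l, F) = (2*F)*F = 2*F²)
(-229*(-12))/x(6, -43) = (-229*(-12))/((2*(-43)²)) = 2748/((2*1849)) = 2748/3698 = 2748*(1/3698) = 1374/1849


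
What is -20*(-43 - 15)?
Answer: 1160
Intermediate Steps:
-20*(-43 - 15) = -20*(-58) = 1160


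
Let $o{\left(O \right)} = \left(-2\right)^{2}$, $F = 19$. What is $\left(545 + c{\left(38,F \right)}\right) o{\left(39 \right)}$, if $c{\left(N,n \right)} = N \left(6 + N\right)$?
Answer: $8868$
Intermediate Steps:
$o{\left(O \right)} = 4$
$\left(545 + c{\left(38,F \right)}\right) o{\left(39 \right)} = \left(545 + 38 \left(6 + 38\right)\right) 4 = \left(545 + 38 \cdot 44\right) 4 = \left(545 + 1672\right) 4 = 2217 \cdot 4 = 8868$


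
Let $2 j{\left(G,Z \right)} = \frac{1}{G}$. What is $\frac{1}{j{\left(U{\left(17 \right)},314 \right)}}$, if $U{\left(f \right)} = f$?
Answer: $34$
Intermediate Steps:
$j{\left(G,Z \right)} = \frac{1}{2 G}$
$\frac{1}{j{\left(U{\left(17 \right)},314 \right)}} = \frac{1}{\frac{1}{2} \cdot \frac{1}{17}} = \frac{1}{\frac{1}{34}} = 34$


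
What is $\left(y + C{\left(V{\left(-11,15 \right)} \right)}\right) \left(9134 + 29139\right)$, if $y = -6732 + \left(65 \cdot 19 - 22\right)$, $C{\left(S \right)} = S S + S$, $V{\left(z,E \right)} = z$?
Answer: $-207018657$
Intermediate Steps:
$C{\left(S \right)} = S + S^{2}$ ($C{\left(S \right)} = S^{2} + S = S + S^{2}$)
$y = -5519$ ($y = -6732 + \left(1235 - 22\right) = -6732 + 1213 = -5519$)
$\left(y + C{\left(V{\left(-11,15 \right)} \right)}\right) \left(9134 + 29139\right) = \left(-5519 - 11 \left(1 - 11\right)\right) \left(9134 + 29139\right) = \left(-5519 - -110\right) 38273 = \left(-5519 + 110\right) 38273 = \left(-5409\right) 38273 = -207018657$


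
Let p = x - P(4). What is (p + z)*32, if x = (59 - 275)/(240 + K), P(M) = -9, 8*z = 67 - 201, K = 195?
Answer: -38264/145 ≈ -263.89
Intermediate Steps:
z = -67/4 (z = (67 - 201)/8 = (⅛)*(-134) = -67/4 ≈ -16.750)
x = -72/145 (x = (59 - 275)/(240 + 195) = -216/435 = -216*1/435 = -72/145 ≈ -0.49655)
p = 1233/145 (p = -72/145 - 1*(-9) = -72/145 + 9 = 1233/145 ≈ 8.5034)
(p + z)*32 = (1233/145 - 67/4)*32 = -4783/580*32 = -38264/145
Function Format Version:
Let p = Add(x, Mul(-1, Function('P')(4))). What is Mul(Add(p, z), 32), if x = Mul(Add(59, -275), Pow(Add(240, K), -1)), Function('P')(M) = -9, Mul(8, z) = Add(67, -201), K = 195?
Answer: Rational(-38264, 145) ≈ -263.89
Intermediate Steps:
z = Rational(-67, 4) (z = Mul(Rational(1, 8), Add(67, -201)) = Mul(Rational(1, 8), -134) = Rational(-67, 4) ≈ -16.750)
x = Rational(-72, 145) (x = Mul(Add(59, -275), Pow(Add(240, 195), -1)) = Mul(-216, Pow(435, -1)) = Mul(-216, Rational(1, 435)) = Rational(-72, 145) ≈ -0.49655)
p = Rational(1233, 145) (p = Add(Rational(-72, 145), Mul(-1, -9)) = Add(Rational(-72, 145), 9) = Rational(1233, 145) ≈ 8.5034)
Mul(Add(p, z), 32) = Mul(Add(Rational(1233, 145), Rational(-67, 4)), 32) = Mul(Rational(-4783, 580), 32) = Rational(-38264, 145)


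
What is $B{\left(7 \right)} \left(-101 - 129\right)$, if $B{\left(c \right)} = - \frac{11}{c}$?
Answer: $\frac{2530}{7} \approx 361.43$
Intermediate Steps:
$B{\left(7 \right)} \left(-101 - 129\right) = - \frac{11}{7} \left(-101 - 129\right) = \left(-11\right) \frac{1}{7} \left(-230\right) = \left(- \frac{11}{7}\right) \left(-230\right) = \frac{2530}{7}$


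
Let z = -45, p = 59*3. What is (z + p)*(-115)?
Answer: -15180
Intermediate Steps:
p = 177
(z + p)*(-115) = (-45 + 177)*(-115) = 132*(-115) = -15180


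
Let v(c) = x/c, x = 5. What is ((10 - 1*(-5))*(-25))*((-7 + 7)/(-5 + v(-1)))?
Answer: 0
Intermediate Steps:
v(c) = 5/c
((10 - 1*(-5))*(-25))*((-7 + 7)/(-5 + v(-1))) = ((10 - 1*(-5))*(-25))*((-7 + 7)/(-5 + 5/(-1))) = ((10 + 5)*(-25))*(0/(-5 + 5*(-1))) = (15*(-25))*(0/(-5 - 5)) = -0/(-10) = -0*(-1)/10 = -375*0 = 0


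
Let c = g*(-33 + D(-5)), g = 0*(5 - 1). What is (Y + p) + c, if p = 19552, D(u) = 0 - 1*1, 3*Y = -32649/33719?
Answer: 659263005/33719 ≈ 19552.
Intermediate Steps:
Y = -10883/33719 (Y = (-32649/33719)/3 = (-32649*1/33719)/3 = (1/3)*(-32649/33719) = -10883/33719 ≈ -0.32276)
g = 0 (g = 0*4 = 0)
D(u) = -1 (D(u) = 0 - 1 = -1)
c = 0 (c = 0*(-33 - 1) = 0*(-34) = 0)
(Y + p) + c = (-10883/33719 + 19552) + 0 = 659263005/33719 + 0 = 659263005/33719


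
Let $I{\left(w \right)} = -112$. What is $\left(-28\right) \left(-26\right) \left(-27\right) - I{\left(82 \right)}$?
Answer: $-19544$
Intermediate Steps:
$\left(-28\right) \left(-26\right) \left(-27\right) - I{\left(82 \right)} = \left(-28\right) \left(-26\right) \left(-27\right) - -112 = 728 \left(-27\right) + 112 = -19656 + 112 = -19544$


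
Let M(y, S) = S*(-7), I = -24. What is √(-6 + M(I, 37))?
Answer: I*√265 ≈ 16.279*I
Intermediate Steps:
M(y, S) = -7*S
√(-6 + M(I, 37)) = √(-6 - 7*37) = √(-6 - 259) = √(-265) = I*√265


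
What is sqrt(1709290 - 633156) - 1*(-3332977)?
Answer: 3332977 + sqrt(1076134) ≈ 3.3340e+6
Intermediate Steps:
sqrt(1709290 - 633156) - 1*(-3332977) = sqrt(1076134) + 3332977 = 3332977 + sqrt(1076134)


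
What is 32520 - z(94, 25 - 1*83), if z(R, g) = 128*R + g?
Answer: 20546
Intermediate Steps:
z(R, g) = g + 128*R
32520 - z(94, 25 - 1*83) = 32520 - ((25 - 1*83) + 128*94) = 32520 - ((25 - 83) + 12032) = 32520 - (-58 + 12032) = 32520 - 1*11974 = 32520 - 11974 = 20546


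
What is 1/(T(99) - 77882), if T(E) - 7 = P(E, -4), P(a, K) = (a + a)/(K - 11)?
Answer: -5/389441 ≈ -1.2839e-5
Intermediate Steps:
P(a, K) = 2*a/(-11 + K) (P(a, K) = (2*a)/(-11 + K) = 2*a/(-11 + K))
T(E) = 7 - 2*E/15 (T(E) = 7 + 2*E/(-11 - 4) = 7 + 2*E/(-15) = 7 + 2*E*(-1/15) = 7 - 2*E/15)
1/(T(99) - 77882) = 1/((7 - 2/15*99) - 77882) = 1/((7 - 66/5) - 77882) = 1/(-31/5 - 77882) = 1/(-389441/5) = -5/389441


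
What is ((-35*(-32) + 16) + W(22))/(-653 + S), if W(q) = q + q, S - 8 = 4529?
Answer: 295/971 ≈ 0.30381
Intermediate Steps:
S = 4537 (S = 8 + 4529 = 4537)
W(q) = 2*q
((-35*(-32) + 16) + W(22))/(-653 + S) = ((-35*(-32) + 16) + 2*22)/(-653 + 4537) = ((1120 + 16) + 44)/3884 = (1136 + 44)*(1/3884) = 1180*(1/3884) = 295/971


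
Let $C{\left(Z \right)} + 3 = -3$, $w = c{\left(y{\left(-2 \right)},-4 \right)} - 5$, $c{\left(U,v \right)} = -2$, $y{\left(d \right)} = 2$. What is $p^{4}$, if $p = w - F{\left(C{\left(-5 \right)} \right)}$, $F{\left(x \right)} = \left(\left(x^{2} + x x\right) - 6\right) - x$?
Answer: $38950081$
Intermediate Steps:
$w = -7$ ($w = -2 - 5 = -7$)
$C{\left(Z \right)} = -6$ ($C{\left(Z \right)} = -3 - 3 = -6$)
$F{\left(x \right)} = -6 - x + 2 x^{2}$ ($F{\left(x \right)} = \left(\left(x^{2} + x^{2}\right) - 6\right) - x = \left(2 x^{2} - 6\right) - x = \left(-6 + 2 x^{2}\right) - x = -6 - x + 2 x^{2}$)
$p = -79$ ($p = -7 - \left(-6 - -6 + 2 \left(-6\right)^{2}\right) = -7 - \left(-6 + 6 + 2 \cdot 36\right) = -7 - \left(-6 + 6 + 72\right) = -7 - 72 = -79$)
$p^{4} = \left(-79\right)^{4} = 38950081$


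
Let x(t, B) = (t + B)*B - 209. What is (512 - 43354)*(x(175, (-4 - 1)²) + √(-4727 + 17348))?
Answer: -205256022 - 42842*√12621 ≈ -2.1007e+8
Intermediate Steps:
x(t, B) = -209 + B*(B + t) (x(t, B) = (B + t)*B - 209 = B*(B + t) - 209 = -209 + B*(B + t))
(512 - 43354)*(x(175, (-4 - 1)²) + √(-4727 + 17348)) = (512 - 43354)*((-209 + ((-4 - 1)²)² + (-4 - 1)²*175) + √(-4727 + 17348)) = -42842*((-209 + ((-5)²)² + (-5)²*175) + √12621) = -42842*((-209 + 25² + 25*175) + √12621) = -42842*((-209 + 625 + 4375) + √12621) = -42842*(4791 + √12621) = -205256022 - 42842*√12621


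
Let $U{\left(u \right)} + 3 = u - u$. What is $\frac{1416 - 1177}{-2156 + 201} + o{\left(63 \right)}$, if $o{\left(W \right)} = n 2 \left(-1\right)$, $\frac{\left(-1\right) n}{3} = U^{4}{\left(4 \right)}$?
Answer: $\frac{949891}{1955} \approx 485.88$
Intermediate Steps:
$U{\left(u \right)} = -3$ ($U{\left(u \right)} = -3 + \left(u - u\right) = -3 + 0 = -3$)
$n = -243$ ($n = - 3 \left(-3\right)^{4} = \left(-3\right) 81 = -243$)
$o{\left(W \right)} = 486$ ($o{\left(W \right)} = \left(-243\right) 2 \left(-1\right) = \left(-486\right) \left(-1\right) = 486$)
$\frac{1416 - 1177}{-2156 + 201} + o{\left(63 \right)} = \frac{1416 - 1177}{-2156 + 201} + 486 = \frac{239}{-1955} + 486 = 239 \left(- \frac{1}{1955}\right) + 486 = - \frac{239}{1955} + 486 = \frac{949891}{1955}$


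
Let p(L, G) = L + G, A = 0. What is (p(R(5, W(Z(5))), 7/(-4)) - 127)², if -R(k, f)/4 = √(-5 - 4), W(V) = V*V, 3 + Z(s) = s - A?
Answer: 262921/16 + 3090*I ≈ 16433.0 + 3090.0*I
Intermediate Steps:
Z(s) = -3 + s (Z(s) = -3 + (s - 1*0) = -3 + (s + 0) = -3 + s)
W(V) = V²
R(k, f) = -12*I (R(k, f) = -4*√(-5 - 4) = -12*I)
p(L, G) = G + L
(p(R(5, W(Z(5))), 7/(-4)) - 127)² = ((7/(-4) - 12*I) - 127)² = ((7*(-¼) - 12*I) - 127)² = ((-7/4 - 12*I) - 127)² = (-515/4 - 12*I)²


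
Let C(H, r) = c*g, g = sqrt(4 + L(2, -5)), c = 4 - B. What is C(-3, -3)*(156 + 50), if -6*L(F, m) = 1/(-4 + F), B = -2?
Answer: 1442*sqrt(3) ≈ 2497.6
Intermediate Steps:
L(F, m) = -1/(6*(-4 + F))
c = 6 (c = 4 - 1*(-2) = 4 + 2 = 6)
g = 7*sqrt(3)/6 (g = sqrt(4 - 1/(-24 + 6*2)) = sqrt(4 - 1/(-24 + 12)) = sqrt(4 - 1/(-12)) = sqrt(4 - 1*(-1/12)) = sqrt(4 + 1/12) = sqrt(49/12) = 7*sqrt(3)/6 ≈ 2.0207)
C(H, r) = 7*sqrt(3) (C(H, r) = 6*(7*sqrt(3)/6) = 7*sqrt(3))
C(-3, -3)*(156 + 50) = (7*sqrt(3))*(156 + 50) = (7*sqrt(3))*206 = 1442*sqrt(3)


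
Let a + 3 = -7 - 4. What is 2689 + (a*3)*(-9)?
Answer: 3067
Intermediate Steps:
a = -14 (a = -3 + (-7 - 4) = -3 - 11 = -14)
2689 + (a*3)*(-9) = 2689 - 14*3*(-9) = 2689 - 42*(-9) = 2689 + 378 = 3067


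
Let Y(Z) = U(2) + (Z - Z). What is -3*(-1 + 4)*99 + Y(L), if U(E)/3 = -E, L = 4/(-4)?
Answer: -897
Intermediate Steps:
L = -1 (L = 4*(-¼) = -1)
U(E) = -3*E (U(E) = 3*(-E) = -3*E)
Y(Z) = -6 (Y(Z) = -3*2 + (Z - Z) = -6 + 0 = -6)
-3*(-1 + 4)*99 + Y(L) = -3*(-1 + 4)*99 - 6 = -3*3*99 - 6 = -9*99 - 6 = -891 - 6 = -897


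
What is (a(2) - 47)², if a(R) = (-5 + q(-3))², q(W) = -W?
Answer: 1849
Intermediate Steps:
a(R) = 4 (a(R) = (-5 - 1*(-3))² = (-5 + 3)² = (-2)² = 4)
(a(2) - 47)² = (4 - 47)² = (-43)² = 1849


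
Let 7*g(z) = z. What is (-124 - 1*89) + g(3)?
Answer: -1488/7 ≈ -212.57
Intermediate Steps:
g(z) = z/7
(-124 - 1*89) + g(3) = (-124 - 1*89) + (⅐)*3 = (-124 - 89) + 3/7 = -213 + 3/7 = -1488/7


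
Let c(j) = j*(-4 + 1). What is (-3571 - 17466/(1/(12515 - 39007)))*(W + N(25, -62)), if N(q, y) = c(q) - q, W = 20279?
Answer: 9336938340479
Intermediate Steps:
c(j) = -3*j (c(j) = j*(-3) = -3*j)
N(q, y) = -4*q (N(q, y) = -3*q - q = -4*q)
(-3571 - 17466/(1/(12515 - 39007)))*(W + N(25, -62)) = (-3571 - 17466/(1/(12515 - 39007)))*(20279 - 4*25) = (-3571 - 17466/(1/(-26492)))*(20279 - 100) = (-3571 - 17466/(-1/26492))*20179 = (-3571 - 17466*(-26492))*20179 = (-3571 + 462709272)*20179 = 462705701*20179 = 9336938340479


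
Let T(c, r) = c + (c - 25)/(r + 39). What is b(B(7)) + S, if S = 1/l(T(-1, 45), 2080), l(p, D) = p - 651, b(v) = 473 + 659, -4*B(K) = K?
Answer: 31013362/27397 ≈ 1132.0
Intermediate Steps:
B(K) = -K/4
b(v) = 1132
T(c, r) = c + (-25 + c)/(39 + r)
l(p, D) = -651 + p
S = -42/27397 (S = 1/(-651 + (-25 + 40*(-1) - 1*45)/(39 + 45)) = 1/(-651 + (-25 - 40 - 45)/84) = 1/(-651 + (1/84)*(-110)) = 1/(-651 - 55/42) = 1/(-27397/42) = -42/27397 ≈ -0.0015330)
b(B(7)) + S = 1132 - 42/27397 = 31013362/27397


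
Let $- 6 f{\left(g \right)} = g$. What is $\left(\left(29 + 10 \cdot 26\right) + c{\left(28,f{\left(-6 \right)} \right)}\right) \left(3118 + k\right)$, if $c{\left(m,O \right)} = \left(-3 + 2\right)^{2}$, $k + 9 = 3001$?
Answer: $1771900$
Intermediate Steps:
$k = 2992$ ($k = -9 + 3001 = 2992$)
$f{\left(g \right)} = - \frac{g}{6}$
$c{\left(m,O \right)} = 1$ ($c{\left(m,O \right)} = \left(-1\right)^{2} = 1$)
$\left(\left(29 + 10 \cdot 26\right) + c{\left(28,f{\left(-6 \right)} \right)}\right) \left(3118 + k\right) = \left(\left(29 + 10 \cdot 26\right) + 1\right) \left(3118 + 2992\right) = \left(\left(29 + 260\right) + 1\right) 6110 = \left(289 + 1\right) 6110 = 290 \cdot 6110 = 1771900$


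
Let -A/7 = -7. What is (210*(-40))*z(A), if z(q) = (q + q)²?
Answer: -80673600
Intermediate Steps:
A = 49 (A = -7*(-7) = 49)
z(q) = 4*q² (z(q) = (2*q)² = 4*q²)
(210*(-40))*z(A) = (210*(-40))*(4*49²) = -33600*2401 = -8400*9604 = -80673600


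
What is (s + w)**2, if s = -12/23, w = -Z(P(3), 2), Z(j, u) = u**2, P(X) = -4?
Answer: 10816/529 ≈ 20.446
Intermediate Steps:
w = -4 (w = -1*2**2 = -1*4 = -4)
s = -12/23 (s = -12*1/23 = -12/23 ≈ -0.52174)
(s + w)**2 = (-12/23 - 4)**2 = (-104/23)**2 = 10816/529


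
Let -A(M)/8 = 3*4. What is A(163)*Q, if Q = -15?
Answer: 1440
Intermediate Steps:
A(M) = -96 (A(M) = -24*4 = -8*12 = -96)
A(163)*Q = -96*(-15) = 1440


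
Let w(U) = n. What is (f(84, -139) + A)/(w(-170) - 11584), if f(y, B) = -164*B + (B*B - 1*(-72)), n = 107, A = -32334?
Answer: -9855/11477 ≈ -0.85867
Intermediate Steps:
f(y, B) = 72 + B² - 164*B (f(y, B) = -164*B + (B² + 72) = -164*B + (72 + B²) = 72 + B² - 164*B)
w(U) = 107
(f(84, -139) + A)/(w(-170) - 11584) = ((72 + (-139)² - 164*(-139)) - 32334)/(107 - 11584) = ((72 + 19321 + 22796) - 32334)/(-11477) = (42189 - 32334)*(-1/11477) = 9855*(-1/11477) = -9855/11477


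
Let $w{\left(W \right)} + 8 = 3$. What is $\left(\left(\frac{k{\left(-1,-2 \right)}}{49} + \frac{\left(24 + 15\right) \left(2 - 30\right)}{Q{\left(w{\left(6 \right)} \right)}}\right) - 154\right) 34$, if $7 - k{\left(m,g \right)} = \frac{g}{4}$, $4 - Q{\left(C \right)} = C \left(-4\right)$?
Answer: $- \frac{285209}{98} \approx -2910.3$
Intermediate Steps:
$w{\left(W \right)} = -5$ ($w{\left(W \right)} = -8 + 3 = -5$)
$Q{\left(C \right)} = 4 + 4 C$ ($Q{\left(C \right)} = 4 - C \left(-4\right) = 4 - - 4 C = 4 + 4 C$)
$k{\left(m,g \right)} = 7 - \frac{g}{4}$
$\left(\left(\frac{k{\left(-1,-2 \right)}}{49} + \frac{\left(24 + 15\right) \left(2 - 30\right)}{Q{\left(w{\left(6 \right)} \right)}}\right) - 154\right) 34 = \left(\left(\frac{7 - - \frac{1}{2}}{49} + \frac{\left(24 + 15\right) \left(2 - 30\right)}{4 + 4 \left(-5\right)}\right) - 154\right) 34 = \left(\left(\left(7 + \frac{1}{2}\right) \frac{1}{49} + \frac{39 \left(-28\right)}{4 - 20}\right) - 154\right) 34 = \left(\left(\frac{15}{2} \cdot \frac{1}{49} - \frac{1092}{-16}\right) - 154\right) 34 = \left(\left(\frac{15}{98} - - \frac{273}{4}\right) - 154\right) 34 = \left(\left(\frac{15}{98} + \frac{273}{4}\right) - 154\right) 34 = \left(\frac{13407}{196} - 154\right) 34 = \left(- \frac{16777}{196}\right) 34 = - \frac{285209}{98}$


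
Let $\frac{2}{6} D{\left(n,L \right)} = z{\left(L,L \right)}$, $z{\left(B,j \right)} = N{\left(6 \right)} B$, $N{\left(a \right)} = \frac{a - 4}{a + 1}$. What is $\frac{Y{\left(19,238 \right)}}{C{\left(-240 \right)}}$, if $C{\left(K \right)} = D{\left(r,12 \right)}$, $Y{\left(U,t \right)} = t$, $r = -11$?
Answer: $\frac{833}{36} \approx 23.139$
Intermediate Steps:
$N{\left(a \right)} = \frac{-4 + a}{1 + a}$
$z{\left(B,j \right)} = \frac{2 B}{7}$ ($z{\left(B,j \right)} = \frac{-4 + 6}{1 + 6} B = \frac{1}{7} \cdot 2 B = \frac{2 B}{7}$)
$D{\left(n,L \right)} = \frac{6 L}{7}$ ($D{\left(n,L \right)} = 3 \frac{2 L}{7} = \frac{6 L}{7}$)
$C{\left(K \right)} = \frac{72}{7}$ ($C{\left(K \right)} = \frac{6}{7} \cdot 12 = \frac{72}{7}$)
$\frac{Y{\left(19,238 \right)}}{C{\left(-240 \right)}} = \frac{238}{\frac{72}{7}} = 238 \cdot \frac{7}{72} = \frac{833}{36}$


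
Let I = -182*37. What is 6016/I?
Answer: -3008/3367 ≈ -0.89338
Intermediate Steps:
I = -6734
6016/I = 6016/(-6734) = 6016*(-1/6734) = -3008/3367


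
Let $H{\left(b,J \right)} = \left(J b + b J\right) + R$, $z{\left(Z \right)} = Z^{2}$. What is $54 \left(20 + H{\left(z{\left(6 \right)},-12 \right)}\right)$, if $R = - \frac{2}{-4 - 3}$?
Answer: $- \frac{318924}{7} \approx -45561.0$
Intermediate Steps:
$R = \frac{2}{7}$ ($R = - \frac{2}{-4 - 3} = - \frac{2}{-7} = \left(-2\right) \left(- \frac{1}{7}\right) = \frac{2}{7} \approx 0.28571$)
$H{\left(b,J \right)} = \frac{2}{7} + 2 J b$ ($H{\left(b,J \right)} = \left(J b + b J\right) + \frac{2}{7} = \left(J b + J b\right) + \frac{2}{7} = 2 J b + \frac{2}{7} = \frac{2}{7} + 2 J b$)
$54 \left(20 + H{\left(z{\left(6 \right)},-12 \right)}\right) = 54 \left(20 + \left(\frac{2}{7} + 2 \left(-12\right) 6^{2}\right)\right) = 54 \left(20 + \left(\frac{2}{7} + 2 \left(-12\right) 36\right)\right) = 54 \left(20 + \left(\frac{2}{7} - 864\right)\right) = 54 \left(20 - \frac{6046}{7}\right) = 54 \left(- \frac{5906}{7}\right) = - \frac{318924}{7}$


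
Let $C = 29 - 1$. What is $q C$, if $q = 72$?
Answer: $2016$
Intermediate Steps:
$C = 28$
$q C = 72 \cdot 28 = 2016$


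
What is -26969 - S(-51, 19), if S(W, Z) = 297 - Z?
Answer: -27247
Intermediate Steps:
-26969 - S(-51, 19) = -26969 - (297 - 1*19) = -26969 - (297 - 19) = -26969 - 1*278 = -26969 - 278 = -27247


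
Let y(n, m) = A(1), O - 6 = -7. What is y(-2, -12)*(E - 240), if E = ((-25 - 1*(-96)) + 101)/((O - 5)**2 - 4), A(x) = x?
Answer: -1877/8 ≈ -234.63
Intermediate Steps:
O = -1 (O = 6 - 7 = -1)
y(n, m) = 1
E = 43/8 (E = ((-25 - 1*(-96)) + 101)/((-1 - 5)**2 - 4) = ((-25 + 96) + 101)/((-6)**2 - 4) = (71 + 101)/(36 - 4) = 172/32 = 172*(1/32) = 43/8 ≈ 5.3750)
y(-2, -12)*(E - 240) = 1*(43/8 - 240) = 1*(-1877/8) = -1877/8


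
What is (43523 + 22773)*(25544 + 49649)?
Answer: 4984995128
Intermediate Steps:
(43523 + 22773)*(25544 + 49649) = 66296*75193 = 4984995128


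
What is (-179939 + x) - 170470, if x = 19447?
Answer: -330962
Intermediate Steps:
(-179939 + x) - 170470 = (-179939 + 19447) - 170470 = -160492 - 170470 = -330962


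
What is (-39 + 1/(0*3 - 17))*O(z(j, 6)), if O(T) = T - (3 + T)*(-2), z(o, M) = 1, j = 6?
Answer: -5976/17 ≈ -351.53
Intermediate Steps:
O(T) = 6 + 3*T (O(T) = T - (-6 - 2*T) = T + (6 + 2*T) = 6 + 3*T)
(-39 + 1/(0*3 - 17))*O(z(j, 6)) = (-39 + 1/(0*3 - 17))*(6 + 3*1) = (-39 + 1/(0 - 17))*(6 + 3) = (-39 + 1/(-17))*9 = (-39 - 1/17)*9 = -664/17*9 = -5976/17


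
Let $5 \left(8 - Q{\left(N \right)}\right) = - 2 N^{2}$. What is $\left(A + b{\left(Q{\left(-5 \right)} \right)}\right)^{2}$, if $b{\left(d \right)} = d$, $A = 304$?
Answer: $103684$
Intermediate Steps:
$Q{\left(N \right)} = 8 + \frac{2 N^{2}}{5}$ ($Q{\left(N \right)} = 8 - \frac{\left(-2\right) N^{2}}{5} = 8 + \frac{2 N^{2}}{5}$)
$\left(A + b{\left(Q{\left(-5 \right)} \right)}\right)^{2} = \left(304 + \left(8 + \frac{2 \left(-5\right)^{2}}{5}\right)\right)^{2} = \left(304 + \left(8 + \frac{2}{5} \cdot 25\right)\right)^{2} = \left(304 + \left(8 + 10\right)\right)^{2} = \left(304 + 18\right)^{2} = 322^{2} = 103684$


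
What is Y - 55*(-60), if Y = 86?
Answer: 3386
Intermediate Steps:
Y - 55*(-60) = 86 - 55*(-60) = 86 + 3300 = 3386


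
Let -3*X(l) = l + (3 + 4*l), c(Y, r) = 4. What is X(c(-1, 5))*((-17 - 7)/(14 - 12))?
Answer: 92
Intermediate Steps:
X(l) = -1 - 5*l/3 (X(l) = -(l + (3 + 4*l))/3 = -(3 + 5*l)/3 = -1 - 5*l/3)
X(c(-1, 5))*((-17 - 7)/(14 - 12)) = (-1 - 5/3*4)*((-17 - 7)/(14 - 12)) = (-1 - 20/3)*(-24/2) = -(-184)/2 = -23/3*(-12) = 92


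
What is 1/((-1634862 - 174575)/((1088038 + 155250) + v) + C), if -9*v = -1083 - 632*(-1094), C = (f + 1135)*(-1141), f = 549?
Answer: -10499267/20173769866481 ≈ -5.2044e-7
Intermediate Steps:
C = -1921444 (C = (549 + 1135)*(-1141) = 1684*(-1141) = -1921444)
v = -690325/9 (v = -(-1083 - 632*(-1094))/9 = -(-1083 + 691408)/9 = -1/9*690325 = -690325/9 ≈ -76703.)
1/((-1634862 - 174575)/((1088038 + 155250) + v) + C) = 1/((-1634862 - 174575)/((1088038 + 155250) - 690325/9) - 1921444) = 1/(-1809437/(1243288 - 690325/9) - 1921444) = 1/(-1809437/10499267/9 - 1921444) = 1/(-1809437*9/10499267 - 1921444) = 1/(-16284933/10499267 - 1921444) = 1/(-20173769866481/10499267) = -10499267/20173769866481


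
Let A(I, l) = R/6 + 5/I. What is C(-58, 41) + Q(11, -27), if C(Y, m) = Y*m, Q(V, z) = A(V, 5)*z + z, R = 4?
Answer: -26788/11 ≈ -2435.3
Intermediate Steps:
A(I, l) = ⅔ + 5/I (A(I, l) = 4/6 + 5/I = 4*(⅙) + 5/I = ⅔ + 5/I)
Q(V, z) = z + z*(⅔ + 5/V) (Q(V, z) = (⅔ + 5/V)*z + z = z*(⅔ + 5/V) + z = z + z*(⅔ + 5/V))
C(-58, 41) + Q(11, -27) = -58*41 + (5/3)*(-27)*(3 + 11)/11 = -2378 + (5/3)*(-27)*(1/11)*14 = -2378 - 630/11 = -26788/11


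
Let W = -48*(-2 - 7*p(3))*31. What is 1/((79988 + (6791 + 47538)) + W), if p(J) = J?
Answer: 1/168541 ≈ 5.9333e-6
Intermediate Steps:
W = 34224 (W = -48*(-2 - 7*3)*31 = -48*(-2 - 21)*31 = -48*(-23)*31 = 1104*31 = 34224)
1/((79988 + (6791 + 47538)) + W) = 1/((79988 + (6791 + 47538)) + 34224) = 1/((79988 + 54329) + 34224) = 1/(134317 + 34224) = 1/168541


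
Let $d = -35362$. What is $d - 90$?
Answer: $-35452$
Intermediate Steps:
$d - 90 = -35362 - 90 = -35452$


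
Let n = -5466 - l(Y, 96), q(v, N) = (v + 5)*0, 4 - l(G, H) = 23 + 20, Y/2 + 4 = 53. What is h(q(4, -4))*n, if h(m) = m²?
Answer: 0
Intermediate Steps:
Y = 98 (Y = -8 + 2*53 = -8 + 106 = 98)
l(G, H) = -39 (l(G, H) = 4 - (23 + 20) = 4 - 1*43 = 4 - 43 = -39)
q(v, N) = 0 (q(v, N) = (5 + v)*0 = 0)
n = -5427 (n = -5466 - 1*(-39) = -5466 + 39 = -5427)
h(q(4, -4))*n = 0²*(-5427) = 0*(-5427) = 0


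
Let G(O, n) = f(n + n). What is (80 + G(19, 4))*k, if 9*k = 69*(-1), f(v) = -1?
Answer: -1817/3 ≈ -605.67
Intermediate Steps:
G(O, n) = -1
k = -23/3 (k = (69*(-1))/9 = (1/9)*(-69) = -23/3 ≈ -7.6667)
(80 + G(19, 4))*k = (80 - 1)*(-23/3) = 79*(-23/3) = -1817/3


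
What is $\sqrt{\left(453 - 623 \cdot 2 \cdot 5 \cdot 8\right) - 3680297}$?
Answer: $14 i \sqrt{19029} \approx 1931.2 i$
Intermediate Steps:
$\sqrt{\left(453 - 623 \cdot 2 \cdot 5 \cdot 8\right) - 3680297} = \sqrt{\left(453 - 623 \cdot 10 \cdot 8\right) - 3680297} = \sqrt{\left(453 - 49840\right) - 3680297} = \sqrt{-49387 - 3680297} = \sqrt{-3729684} = 14 i \sqrt{19029}$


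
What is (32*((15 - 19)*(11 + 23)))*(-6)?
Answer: 26112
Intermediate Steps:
(32*((15 - 19)*(11 + 23)))*(-6) = (32*(-4*34))*(-6) = (32*(-136))*(-6) = -4352*(-6) = 26112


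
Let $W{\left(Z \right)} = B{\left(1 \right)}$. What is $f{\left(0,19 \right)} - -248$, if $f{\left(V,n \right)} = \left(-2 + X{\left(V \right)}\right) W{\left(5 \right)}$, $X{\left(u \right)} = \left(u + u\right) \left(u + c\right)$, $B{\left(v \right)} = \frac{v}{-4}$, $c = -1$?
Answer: $\frac{497}{2} \approx 248.5$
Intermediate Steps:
$B{\left(v \right)} = - \frac{v}{4}$ ($B{\left(v \right)} = v \left(- \frac{1}{4}\right) = - \frac{v}{4}$)
$W{\left(Z \right)} = - \frac{1}{4}$ ($W{\left(Z \right)} = \left(- \frac{1}{4}\right) 1 = - \frac{1}{4}$)
$X{\left(u \right)} = 2 u \left(-1 + u\right)$ ($X{\left(u \right)} = \left(u + u\right) \left(u - 1\right) = 2 u \left(-1 + u\right)$)
$f{\left(V,n \right)} = \frac{1}{2} - \frac{V \left(-1 + V\right)}{2}$ ($f{\left(V,n \right)} = \left(-2 + 2 V \left(-1 + V\right)\right) \left(- \frac{1}{4}\right) = \frac{1}{2} - \frac{V \left(-1 + V\right)}{2}$)
$f{\left(0,19 \right)} - -248 = \left(\frac{1}{2} - 0 \left(-1 + 0\right)\right) - -248 = \left(\frac{1}{2} - 0 \left(-1\right)\right) + 248 = \left(\frac{1}{2} + 0\right) + 248 = \frac{1}{2} + 248 = \frac{497}{2}$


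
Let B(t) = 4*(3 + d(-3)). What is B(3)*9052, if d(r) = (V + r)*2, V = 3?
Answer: 108624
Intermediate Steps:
d(r) = 6 + 2*r (d(r) = (3 + r)*2 = 6 + 2*r)
B(t) = 12 (B(t) = 4*(3 + (6 + 2*(-3))) = 4*(3 + (6 - 6)) = 4*(3 + 0) = 4*3 = 12)
B(3)*9052 = 12*9052 = 108624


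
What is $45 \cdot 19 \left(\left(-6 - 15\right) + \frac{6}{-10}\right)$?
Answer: $-18468$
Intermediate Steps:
$45 \cdot 19 \left(\left(-6 - 15\right) + \frac{6}{-10}\right) = 855 \left(-21 + 6 \left(- \frac{1}{10}\right)\right) = 855 \left(-21 - \frac{3}{5}\right) = 855 \left(- \frac{108}{5}\right) = -18468$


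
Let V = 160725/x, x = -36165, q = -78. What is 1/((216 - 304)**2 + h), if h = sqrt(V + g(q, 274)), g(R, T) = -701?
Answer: 9335392/72294126061 - I*sqrt(4100691486)/144588252122 ≈ 0.00012913 - 4.4289e-7*I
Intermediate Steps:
V = -10715/2411 (V = 160725/(-36165) = 160725*(-1/36165) = -10715/2411 ≈ -4.4442)
h = I*sqrt(4100691486)/2411 (h = sqrt(-10715/2411 - 701) = sqrt(-1700826/2411) = I*sqrt(4100691486)/2411 ≈ 26.56*I)
1/((216 - 304)**2 + h) = 1/((216 - 304)**2 + I*sqrt(4100691486)/2411) = 1/((-88)**2 + I*sqrt(4100691486)/2411) = 1/(7744 + I*sqrt(4100691486)/2411)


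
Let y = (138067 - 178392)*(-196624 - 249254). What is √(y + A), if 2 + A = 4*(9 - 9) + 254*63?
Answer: 5*√719201854 ≈ 1.3409e+5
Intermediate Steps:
y = 17980030350 (y = -40325*(-445878) = 17980030350)
A = 16000 (A = -2 + (4*(9 - 9) + 254*63) = -2 + (4*0 + 16002) = -2 + (0 + 16002) = -2 + 16002 = 16000)
√(y + A) = √(17980030350 + 16000) = √17980046350 = 5*√719201854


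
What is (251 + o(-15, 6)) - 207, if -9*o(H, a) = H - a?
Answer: 139/3 ≈ 46.333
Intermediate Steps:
o(H, a) = -H/9 + a/9 (o(H, a) = -(H - a)/9 = -H/9 + a/9)
(251 + o(-15, 6)) - 207 = (251 + (-1/9*(-15) + (1/9)*6)) - 207 = (251 + (5/3 + 2/3)) - 207 = (251 + 7/3) - 207 = 760/3 - 207 = 139/3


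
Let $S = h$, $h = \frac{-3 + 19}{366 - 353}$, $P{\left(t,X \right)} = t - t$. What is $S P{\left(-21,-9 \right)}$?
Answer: $0$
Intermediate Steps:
$P{\left(t,X \right)} = 0$
$h = \frac{16}{13} \approx 1.2308$
$S = \frac{16}{13} \approx 1.2308$
$S P{\left(-21,-9 \right)} = \frac{16}{13} \cdot 0 = 0$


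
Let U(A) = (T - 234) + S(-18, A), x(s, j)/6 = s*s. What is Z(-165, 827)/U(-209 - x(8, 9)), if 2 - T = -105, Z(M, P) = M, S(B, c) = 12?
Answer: 33/23 ≈ 1.4348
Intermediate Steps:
x(s, j) = 6*s**2 (x(s, j) = 6*(s*s) = 6*s**2)
T = 107 (T = 2 - 1*(-105) = 2 + 105 = 107)
U(A) = -115 (U(A) = (107 - 234) + 12 = -127 + 12 = -115)
Z(-165, 827)/U(-209 - x(8, 9)) = -165/(-115) = -165*(-1/115) = 33/23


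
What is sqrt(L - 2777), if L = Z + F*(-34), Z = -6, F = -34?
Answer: I*sqrt(1627) ≈ 40.336*I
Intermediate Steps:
L = 1150 (L = -6 - 34*(-34) = -6 + 1156 = 1150)
sqrt(L - 2777) = sqrt(1150 - 2777) = sqrt(-1627) = I*sqrt(1627)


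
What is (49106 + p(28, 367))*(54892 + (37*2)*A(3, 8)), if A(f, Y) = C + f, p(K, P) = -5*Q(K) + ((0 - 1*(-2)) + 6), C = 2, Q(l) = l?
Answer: 2706401188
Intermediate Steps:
p(K, P) = 8 - 5*K (p(K, P) = -5*K + ((0 - 1*(-2)) + 6) = -5*K + ((0 + 2) + 6) = -5*K + (2 + 6) = -5*K + 8 = 8 - 5*K)
A(f, Y) = 2 + f
(49106 + p(28, 367))*(54892 + (37*2)*A(3, 8)) = (49106 + (8 - 5*28))*(54892 + (37*2)*(2 + 3)) = (49106 + (8 - 140))*(54892 + 74*5) = (49106 - 132)*(54892 + 370) = 48974*55262 = 2706401188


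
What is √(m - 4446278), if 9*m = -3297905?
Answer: I*√43314407/3 ≈ 2193.8*I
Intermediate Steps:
m = -3297905/9 (m = (⅑)*(-3297905) = -3297905/9 ≈ -3.6643e+5)
√(m - 4446278) = √(-3297905/9 - 4446278) = √(-43314407/9) = I*√43314407/3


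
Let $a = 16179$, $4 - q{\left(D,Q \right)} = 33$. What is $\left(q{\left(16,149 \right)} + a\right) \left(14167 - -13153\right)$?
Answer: $441218000$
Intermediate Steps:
$q{\left(D,Q \right)} = -29$ ($q{\left(D,Q \right)} = 4 - 33 = -29$)
$\left(q{\left(16,149 \right)} + a\right) \left(14167 - -13153\right) = \left(-29 + 16179\right) \left(14167 - -13153\right) = 16150 \left(14167 + \left(-2406 + 15559\right)\right) = 16150 \left(14167 + 13153\right) = 16150 \cdot 27320 = 441218000$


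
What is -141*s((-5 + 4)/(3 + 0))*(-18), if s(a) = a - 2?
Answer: -5922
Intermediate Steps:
s(a) = -2 + a
-141*s((-5 + 4)/(3 + 0))*(-18) = -141*(-2 + (-5 + 4)/(3 + 0))*(-18) = -141*(-2 - 1/3)*(-18) = -141*(-2 - 1*⅓)*(-18) = -141*(-2 - ⅓)*(-18) = -141*(-7/3)*(-18) = 329*(-18) = -5922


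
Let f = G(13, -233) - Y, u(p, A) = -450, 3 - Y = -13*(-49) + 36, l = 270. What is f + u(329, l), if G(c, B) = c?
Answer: 233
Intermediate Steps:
Y = -670 (Y = 3 - (-13*(-49) + 36) = 3 - (637 + 36) = 3 - 1*673 = 3 - 673 = -670)
f = 683 (f = 13 - 1*(-670) = 13 + 670 = 683)
f + u(329, l) = 683 - 450 = 233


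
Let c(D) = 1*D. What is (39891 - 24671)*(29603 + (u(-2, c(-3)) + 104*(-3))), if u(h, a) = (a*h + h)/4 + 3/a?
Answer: 445809020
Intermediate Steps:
c(D) = D
u(h, a) = 3/a + h/4 + a*h/4 (u(h, a) = (h + a*h)*(¼) + 3/a = (h/4 + a*h/4) + 3/a = 3/a + h/4 + a*h/4)
(39891 - 24671)*(29603 + (u(-2, c(-3)) + 104*(-3))) = (39891 - 24671)*(29603 + ((¼)*(12 - 3*(-2)*(1 - 3))/(-3) + 104*(-3))) = 15220*(29603 + ((¼)*(-⅓)*(12 - 3*(-2)*(-2)) - 312)) = 15220*(29603 + ((¼)*(-⅓)*(12 - 12) - 312)) = 15220*(29603 + ((¼)*(-⅓)*0 - 312)) = 15220*(29603 + (0 - 312)) = 15220*(29603 - 312) = 15220*29291 = 445809020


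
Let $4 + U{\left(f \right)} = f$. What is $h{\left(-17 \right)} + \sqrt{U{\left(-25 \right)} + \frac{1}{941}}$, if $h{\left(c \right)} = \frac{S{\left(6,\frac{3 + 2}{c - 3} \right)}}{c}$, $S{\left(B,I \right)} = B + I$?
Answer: $- \frac{23}{68} + \frac{6 i \sqrt{713278}}{941} \approx -0.33824 + 5.3851 i$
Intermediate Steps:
$U{\left(f \right)} = -4 + f$
$h{\left(c \right)} = \frac{6 + \frac{5}{-3 + c}}{c}$ ($h{\left(c \right)} = \frac{6 + \frac{3 + 2}{c - 3}}{c} = \frac{6 + \frac{5}{-3 + c}}{c}$)
$h{\left(-17 \right)} + \sqrt{U{\left(-25 \right)} + \frac{1}{941}} = \frac{-13 + 6 \left(-17\right)}{\left(-17\right) \left(-3 - 17\right)} + \sqrt{\left(-4 - 25\right) + \frac{1}{941}} = - \frac{-13 - 102}{17 \left(-20\right)} + \sqrt{-29 + \frac{1}{941}} = \left(- \frac{1}{17}\right) \left(- \frac{1}{20}\right) \left(-115\right) + \sqrt{- \frac{27288}{941}} = - \frac{23}{68} + \frac{6 i \sqrt{713278}}{941}$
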